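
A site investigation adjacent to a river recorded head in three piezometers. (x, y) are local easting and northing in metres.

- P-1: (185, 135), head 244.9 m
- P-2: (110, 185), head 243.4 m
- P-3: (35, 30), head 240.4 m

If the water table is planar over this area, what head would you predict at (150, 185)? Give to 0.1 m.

244.4 m

Taking P-1 as reference: P-2−P-1 = (-75, 50, -1.5); P-3−P-1 = (-150, -105, -4.5).
Determinant of the coordinate differences = (-75)·(-105) − (-150)·50 = 15375.
∂h/∂x = [(-1.5)·(-105) − (-4.5)·50] / 15375 = +0.02488
∂h/∂y = [(-75)·(-4.5) − (-150)·(-1.5)] / 15375 = +0.007317
h(150, 185) = 244.9 + (+0.02488)·(-35) + (+0.007317)·(50) = 244.9 -0.871 +0.366 = 244.395 m.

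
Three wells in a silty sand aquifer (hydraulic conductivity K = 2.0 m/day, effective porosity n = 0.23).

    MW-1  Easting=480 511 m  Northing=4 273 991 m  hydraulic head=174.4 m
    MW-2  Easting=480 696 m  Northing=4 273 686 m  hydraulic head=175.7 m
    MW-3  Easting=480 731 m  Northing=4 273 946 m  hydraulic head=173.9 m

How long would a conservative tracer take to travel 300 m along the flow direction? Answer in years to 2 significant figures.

13 years

Taking MW-1 as reference: MW-2−MW-1 = (185, -305, +1.3); MW-3−MW-1 = (220, -45, -0.5).
Determinant of the coordinate differences = 185·(-45) − 220·(-305) = 58775.
∂h/∂x = [(+1.3)·(-45) − (-0.5)·(-305)] / 58775 = -0.003590
∂h/∂y = [185·(-0.5) − 220·(+1.3)] / 58775 = -0.006440
|∇h| = √(-0.003590² + -0.006440²) = 0.007373
Seepage velocity v = K·i/n = 2.0 × 0.007373 / 0.23 = 0.06411 m/day.
t = 300 / 0.06411 = 4679 days = 12.8 years.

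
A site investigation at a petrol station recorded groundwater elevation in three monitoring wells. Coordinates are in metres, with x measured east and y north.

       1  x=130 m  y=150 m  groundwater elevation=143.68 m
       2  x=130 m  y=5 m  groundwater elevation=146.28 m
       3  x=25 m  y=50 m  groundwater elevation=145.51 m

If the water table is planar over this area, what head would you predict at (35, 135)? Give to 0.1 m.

144.0 m

With h = a·x + b·y + c and 1 as origin, the differences give:
  0·a + (-145)·b = +2.60
  (-105)·a + (-100)·b = +1.83
Eliminate b (×(-100) and ×(-145), subtract): -15225·a = 5.350 → a = ∂h/∂x = -0.0003514
Back-substitute: b = ∂h/∂y = -0.01793.
h(35, 135) = 143.68 + (-0.0003514)·(-95) + (-0.01793)·(-15) = 143.68 +0.033 +0.269 = 143.982 m.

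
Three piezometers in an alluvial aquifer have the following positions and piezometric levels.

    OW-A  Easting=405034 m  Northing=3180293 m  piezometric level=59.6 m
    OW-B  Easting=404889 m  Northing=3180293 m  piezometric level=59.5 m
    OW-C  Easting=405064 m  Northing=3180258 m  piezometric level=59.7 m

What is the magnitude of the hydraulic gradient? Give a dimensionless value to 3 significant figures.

Taking OW-A as reference: OW-B−OW-A = (-145, 0, -0.1); OW-C−OW-A = (30, -35, +0.1).
Solve a·Δx + b·Δy = Δh: det = (-145)·(-35) − 30·0 = 5075.
∂h/∂x = [(-0.1)·(-35) − (+0.1)·0] / 5075 = +0.0006897
∂h/∂y = [(-145)·(+0.1) − 30·(-0.1)] / 5075 = -0.002266
|∇h| = √(0.0006897² + -0.002266²) = 0.002369

0.00237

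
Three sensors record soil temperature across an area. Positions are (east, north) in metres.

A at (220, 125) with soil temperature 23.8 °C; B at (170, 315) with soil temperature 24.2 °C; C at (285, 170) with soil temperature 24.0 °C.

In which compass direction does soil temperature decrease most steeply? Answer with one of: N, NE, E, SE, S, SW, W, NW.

SW

Three-point gradient (reference A): Δ to B = (-50, 190, +0.4), Δ to C = (65, 45, +0.2).
∂T/∂x = +0.001370, ∂T/∂y = +0.002466 (det = -14600).
Steepest decrease is along −∇f = (-0.001370 E, -0.002466 N) → southwest.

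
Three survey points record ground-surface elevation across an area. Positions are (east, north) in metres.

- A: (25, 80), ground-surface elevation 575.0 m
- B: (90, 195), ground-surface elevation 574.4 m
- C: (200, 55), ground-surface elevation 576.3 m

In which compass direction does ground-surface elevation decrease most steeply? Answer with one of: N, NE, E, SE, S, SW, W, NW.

NW

Differences from A: to B (Δx, Δy, Δh) = (65, 115, -0.6); to C = (175, -25, +1.3).
Determinant of the coordinate differences = 65·(-25) − 175·115 = -21750.
∂z/∂x = [(-0.6)·(-25) − (+1.3)·115] / -21750 = +0.006184
∂z/∂y = [65·(+1.3) − 175·(-0.6)] / -21750 = -0.008713
Steepest decrease is along −∇f = (-0.006184 E, +0.008713 N) → northwest.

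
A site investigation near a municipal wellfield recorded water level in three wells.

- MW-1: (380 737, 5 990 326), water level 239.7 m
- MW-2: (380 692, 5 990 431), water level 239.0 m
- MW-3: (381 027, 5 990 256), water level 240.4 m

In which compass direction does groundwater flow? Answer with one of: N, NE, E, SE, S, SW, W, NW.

N

Three-point gradient (reference MW-1): Δ to MW-2 = (-45, 105, -0.7), Δ to MW-3 = (290, -70, +0.7).
∂h/∂x = +0.0008974, ∂h/∂y = -0.006282 (det = -27300).
Flow = −∇h = (-0.0008974 east, +0.006282 north), which points north.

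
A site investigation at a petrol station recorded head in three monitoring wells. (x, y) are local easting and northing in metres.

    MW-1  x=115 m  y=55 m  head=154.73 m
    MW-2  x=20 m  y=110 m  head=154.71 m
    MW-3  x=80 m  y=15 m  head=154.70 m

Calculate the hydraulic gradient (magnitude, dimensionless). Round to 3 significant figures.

Taking MW-1 as reference: MW-2−MW-1 = (-95, 55, -0.02); MW-3−MW-1 = (-35, -40, -0.03).
Solve a·Δx + b·Δy = Δh: det = (-95)·(-40) − (-35)·55 = 5725.
∂h/∂x = [(-0.02)·(-40) − (-0.03)·55] / 5725 = +0.0004279
∂h/∂y = [(-95)·(-0.03) − (-35)·(-0.02)] / 5725 = +0.0003755
|∇h| = √(0.0004279² + 0.0003755²) = 0.0005693

0.000569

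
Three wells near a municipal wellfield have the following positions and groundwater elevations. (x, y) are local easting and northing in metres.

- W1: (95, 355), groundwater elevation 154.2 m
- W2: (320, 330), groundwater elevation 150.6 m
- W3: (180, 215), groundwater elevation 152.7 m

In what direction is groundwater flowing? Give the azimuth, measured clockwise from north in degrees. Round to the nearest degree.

With h = a·x + b·y + c and W1 as origin, the differences give:
  225·a + (-25)·b = -3.6
  85·a + (-140)·b = -1.5
Eliminate b (×(-140) and ×(-25), subtract): -29375·a = 466.50 → a = ∂h/∂x = -0.01588
Back-substitute: b = ∂h/∂y = +0.001072.
Flow direction (−∇h) has components (+0.01588 E, -0.001072 N).
Azimuth = atan2(E, N) = atan2(+0.01588, -0.001072) = 93.9° ≈ 094°.

094°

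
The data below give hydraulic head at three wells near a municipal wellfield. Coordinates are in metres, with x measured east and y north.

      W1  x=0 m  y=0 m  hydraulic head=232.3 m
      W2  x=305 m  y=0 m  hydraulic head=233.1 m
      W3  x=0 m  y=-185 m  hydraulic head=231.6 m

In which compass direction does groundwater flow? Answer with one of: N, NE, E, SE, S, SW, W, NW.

SW

∂h/∂x = (233.1 − 232.3) / (305 − 0) = +0.002623
∂h/∂y = (231.6 − 232.3) / (-185 − 0) = +0.003784
Flow = −∇h = (-0.002623 east, -0.003784 north), which points southwest.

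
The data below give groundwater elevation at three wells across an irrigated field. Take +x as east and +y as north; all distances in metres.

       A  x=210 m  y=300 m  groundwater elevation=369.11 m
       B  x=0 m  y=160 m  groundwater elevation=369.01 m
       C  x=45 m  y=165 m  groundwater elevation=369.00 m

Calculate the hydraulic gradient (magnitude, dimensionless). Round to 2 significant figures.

Differences from A: to B (Δx, Δy, Δh) = (-210, -140, -0.10); to C = (-165, -135, -0.11).
Determinant of the coordinate differences = (-210)·(-135) − (-165)·(-140) = 5250.
∂h/∂x = [(-0.10)·(-135) − (-0.11)·(-140)] / 5250 = -0.0003619
∂h/∂y = [(-210)·(-0.11) − (-165)·(-0.10)] / 5250 = +0.001257
|∇h| = √(-0.0003619² + 0.001257²) = 0.001308

0.0013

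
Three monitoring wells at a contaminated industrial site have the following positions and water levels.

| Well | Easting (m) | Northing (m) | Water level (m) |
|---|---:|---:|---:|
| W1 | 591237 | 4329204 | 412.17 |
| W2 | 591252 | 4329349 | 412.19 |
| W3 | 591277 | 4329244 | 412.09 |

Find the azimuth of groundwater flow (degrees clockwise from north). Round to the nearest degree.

099°

Differences from W1: to W2 (Δx, Δy, Δh) = (15, 145, +0.02); to W3 = (40, 40, -0.08).
Solve a·Δx + b·Δy = Δh: det = 15·40 − 40·145 = -5200.
∂h/∂x = [(+0.02)·40 − (-0.08)·145] / -5200 = -0.002385
∂h/∂y = [15·(-0.08) − 40·(+0.02)] / -5200 = +0.0003846
Flow direction (−∇h) has components (+0.002385 E, -0.0003846 N).
Azimuth = atan2(E, N) = atan2(+0.002385, -0.0003846) = 99.2° ≈ 099°.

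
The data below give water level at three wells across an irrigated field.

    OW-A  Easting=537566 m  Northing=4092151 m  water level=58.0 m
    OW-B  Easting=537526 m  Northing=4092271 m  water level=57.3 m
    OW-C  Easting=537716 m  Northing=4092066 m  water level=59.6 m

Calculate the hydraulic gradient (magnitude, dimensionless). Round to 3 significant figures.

0.00950

Taking OW-A as reference: OW-B−OW-A = (-40, 120, -0.7); OW-C−OW-A = (150, -85, +1.6).
Solve a·Δx + b·Δy = Δh: det = (-40)·(-85) − 150·120 = -14600.
∂h/∂x = [(-0.7)·(-85) − (+1.6)·120] / -14600 = +0.009075
∂h/∂y = [(-40)·(+1.6) − 150·(-0.7)] / -14600 = -0.002808
|∇h| = √(0.009075² + -0.002808²) = 0.009499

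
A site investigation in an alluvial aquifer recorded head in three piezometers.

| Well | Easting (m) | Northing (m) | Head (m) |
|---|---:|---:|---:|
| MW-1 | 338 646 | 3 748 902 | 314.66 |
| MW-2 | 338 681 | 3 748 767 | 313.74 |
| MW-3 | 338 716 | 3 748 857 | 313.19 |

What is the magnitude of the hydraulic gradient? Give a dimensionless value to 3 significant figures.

Taking MW-1 as reference: MW-2−MW-1 = (35, -135, -0.92); MW-3−MW-1 = (70, -45, -1.47).
Determinant of the coordinate differences = 35·(-45) − 70·(-135) = 7875.
∂h/∂x = [(-0.92)·(-45) − (-1.47)·(-135)] / 7875 = -0.01994
∂h/∂y = [35·(-1.47) − 70·(-0.92)] / 7875 = +0.001644
|∇h| = √(-0.01994² + 0.001644²) = 0.02001

0.0200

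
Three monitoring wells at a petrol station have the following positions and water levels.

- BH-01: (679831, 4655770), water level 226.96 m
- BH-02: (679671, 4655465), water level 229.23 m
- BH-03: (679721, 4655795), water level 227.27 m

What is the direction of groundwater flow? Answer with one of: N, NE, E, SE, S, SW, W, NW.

NE

Taking BH-01 as reference: BH-02−BH-01 = (-160, -305, +2.27); BH-03−BH-01 = (-110, 25, +0.31).
Solve a·Δx + b·Δy = Δh: det = (-160)·25 − (-110)·(-305) = -37550.
∂h/∂x = [(+2.27)·25 − (+0.31)·(-305)] / -37550 = -0.004029
∂h/∂y = [(-160)·(+0.31) − (-110)·(+2.27)] / -37550 = -0.005329
Flow = −∇h = (+0.004029 east, +0.005329 north), which points northeast.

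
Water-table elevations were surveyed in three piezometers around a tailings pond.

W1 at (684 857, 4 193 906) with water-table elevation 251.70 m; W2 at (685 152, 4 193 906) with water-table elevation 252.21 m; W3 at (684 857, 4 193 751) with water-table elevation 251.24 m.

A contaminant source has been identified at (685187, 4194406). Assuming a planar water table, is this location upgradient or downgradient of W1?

∂h/∂x = (252.21 − 251.70) / (685152 − 684857) = +0.001729
∂h/∂y = (251.24 − 251.70) / (4193751 − 4193906) = +0.002968
Head at (685187, 4194406) = 251.70 + (+0.001729)·(330) + (+0.002968)·(500) = 253.75 m.
That is higher than the 251.70 m at W1, so the point is upgradient.

upgradient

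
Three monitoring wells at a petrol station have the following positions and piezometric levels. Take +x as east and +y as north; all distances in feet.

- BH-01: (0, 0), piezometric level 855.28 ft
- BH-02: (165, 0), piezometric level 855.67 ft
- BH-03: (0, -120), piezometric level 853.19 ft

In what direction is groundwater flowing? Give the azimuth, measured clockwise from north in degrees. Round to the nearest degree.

∂h/∂x = (855.67 − 855.28) / (165 − 0) = +0.002364
∂h/∂y = (853.19 − 855.28) / (-120 − 0) = +0.01742
Flow direction (−∇h) has components (-0.002364 E, -0.01742 N).
Azimuth = atan2(E, N) = atan2(-0.002364, -0.01742) = 187.7° ≈ 188°.

188°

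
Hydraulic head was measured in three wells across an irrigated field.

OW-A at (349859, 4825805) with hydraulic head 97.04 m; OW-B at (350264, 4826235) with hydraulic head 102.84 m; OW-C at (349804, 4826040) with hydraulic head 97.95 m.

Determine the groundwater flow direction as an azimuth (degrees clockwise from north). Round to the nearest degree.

Three-point gradient (reference OW-A): Δ to OW-B = (405, 430, +5.80), Δ to OW-C = (-55, 235, +0.91).
∂h/∂x = +0.008178, ∂h/∂y = +0.005786 (det = 118825).
Flow direction (−∇h) has components (-0.008178 E, -0.005786 N).
Azimuth = atan2(E, N) = atan2(-0.008178, -0.005786) = 234.7° ≈ 235°.

235°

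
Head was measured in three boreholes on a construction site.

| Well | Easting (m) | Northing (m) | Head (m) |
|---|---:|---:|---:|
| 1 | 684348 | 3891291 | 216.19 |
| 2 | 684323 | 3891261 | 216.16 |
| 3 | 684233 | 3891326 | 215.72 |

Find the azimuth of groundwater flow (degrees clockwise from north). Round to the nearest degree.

Differences from 1: to 2 (Δx, Δy, Δh) = (-25, -30, -0.03); to 3 = (-115, 35, -0.47).
Determinant of the coordinate differences = (-25)·35 − (-115)·(-30) = -4325.
∂h/∂x = [(-0.03)·35 − (-0.47)·(-30)] / -4325 = +0.003503
∂h/∂y = [(-25)·(-0.47) − (-115)·(-0.03)] / -4325 = -0.001919
Flow direction (−∇h) has components (-0.003503 E, +0.001919 N).
Azimuth = atan2(E, N) = atan2(-0.003503, +0.001919) = 298.7° ≈ 299°.

299°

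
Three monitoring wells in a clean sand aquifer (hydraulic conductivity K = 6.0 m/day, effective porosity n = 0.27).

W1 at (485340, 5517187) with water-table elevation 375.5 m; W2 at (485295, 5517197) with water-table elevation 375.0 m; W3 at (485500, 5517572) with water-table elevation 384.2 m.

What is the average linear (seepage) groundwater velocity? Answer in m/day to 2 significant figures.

Taking W1 as reference: W2−W1 = (-45, 10, -0.5); W3−W1 = (160, 385, +8.7).
Solve a·Δx + b·Δy = Δh: det = (-45)·385 − 160·10 = -18925.
∂h/∂x = [(-0.5)·385 − (+8.7)·10] / -18925 = +0.01477
∂h/∂y = [(-45)·(+8.7) − 160·(-0.5)] / -18925 = +0.01646
|∇h| = √(0.01477² + 0.01646²) = 0.02212
Seepage velocity v = K·i/n = 6.0 × 0.02212 / 0.27 = 0.4916 m/day.

0.49 m/day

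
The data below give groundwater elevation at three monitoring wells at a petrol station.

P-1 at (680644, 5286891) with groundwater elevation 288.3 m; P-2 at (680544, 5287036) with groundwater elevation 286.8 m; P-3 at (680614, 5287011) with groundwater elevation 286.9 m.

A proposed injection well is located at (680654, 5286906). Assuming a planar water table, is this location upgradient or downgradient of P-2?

With h = a·x + b·y + c and P-1 as origin, the differences give:
  (-100)·a + 145·b = -1.5
  (-30)·a + 120·b = -1.4
Eliminate b (×120 and ×145, subtract): -7650·a = 23.00 → a = ∂h/∂x = -0.003007
Back-substitute: b = ∂h/∂y = -0.01242.
Head at (680654, 5286906) = 288.3 + (-0.003007)·(10) + (-0.01242)·(15) = 288.08 m.
That is higher than the 286.8 m at P-2, so the point is upgradient.

upgradient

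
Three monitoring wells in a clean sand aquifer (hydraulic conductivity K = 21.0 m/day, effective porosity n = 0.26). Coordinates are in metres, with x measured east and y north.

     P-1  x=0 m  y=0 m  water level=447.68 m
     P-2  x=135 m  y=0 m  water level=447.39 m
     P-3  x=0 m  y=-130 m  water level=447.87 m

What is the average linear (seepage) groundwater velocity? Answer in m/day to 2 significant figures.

0.21 m/day

∂h/∂x = (447.39 − 447.68) / (135 − 0) = -0.002148
∂h/∂y = (447.87 − 447.68) / (-130 − 0) = -0.001462
|∇h| = √(-0.002148² + -0.001462²) = 0.002598
Seepage velocity v = K·i/n = 21.0 × 0.002598 / 0.26 = 0.2098 m/day.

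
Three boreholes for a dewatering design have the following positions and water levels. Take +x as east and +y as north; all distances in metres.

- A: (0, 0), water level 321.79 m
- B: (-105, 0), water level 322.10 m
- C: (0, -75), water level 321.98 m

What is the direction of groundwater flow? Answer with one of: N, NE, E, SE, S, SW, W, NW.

∂h/∂x = (322.10 − 321.79) / (-105 − 0) = -0.002952
∂h/∂y = (321.98 − 321.79) / (-75 − 0) = -0.002533
Flow = −∇h = (+0.002952 east, +0.002533 north), which points northeast.

NE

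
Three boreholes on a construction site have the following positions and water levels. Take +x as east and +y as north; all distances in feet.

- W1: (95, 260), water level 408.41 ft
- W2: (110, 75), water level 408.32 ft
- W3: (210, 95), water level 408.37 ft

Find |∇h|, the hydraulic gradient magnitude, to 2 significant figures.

0.00065

Differences from W1: to W2 (Δx, Δy, Δh) = (15, -185, -0.09); to W3 = (115, -165, -0.04).
Solve a·Δx + b·Δy = Δh: det = 15·(-165) − 115·(-185) = 18800.
∂h/∂x = [(-0.09)·(-165) − (-0.04)·(-185)] / 18800 = +0.0003963
∂h/∂y = [15·(-0.04) − 115·(-0.09)] / 18800 = +0.0005186
|∇h| = √(0.0003963² + 0.0005186²) = 0.0006527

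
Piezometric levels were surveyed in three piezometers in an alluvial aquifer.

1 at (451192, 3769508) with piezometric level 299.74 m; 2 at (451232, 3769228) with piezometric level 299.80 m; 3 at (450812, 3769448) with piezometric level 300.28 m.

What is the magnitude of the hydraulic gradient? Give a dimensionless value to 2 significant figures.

0.0014

Differences from 1: to 2 (Δx, Δy, Δh) = (40, -280, +0.06); to 3 = (-380, -60, +0.54).
Solve a·Δx + b·Δy = Δh: det = 40·(-60) − (-380)·(-280) = -108800.
∂h/∂x = [(+0.06)·(-60) − (+0.54)·(-280)] / -108800 = -0.001357
∂h/∂y = [40·(+0.54) − (-380)·(+0.06)] / -108800 = -0.0004081
|∇h| = √(-0.001357² + -0.0004081²) = 0.001417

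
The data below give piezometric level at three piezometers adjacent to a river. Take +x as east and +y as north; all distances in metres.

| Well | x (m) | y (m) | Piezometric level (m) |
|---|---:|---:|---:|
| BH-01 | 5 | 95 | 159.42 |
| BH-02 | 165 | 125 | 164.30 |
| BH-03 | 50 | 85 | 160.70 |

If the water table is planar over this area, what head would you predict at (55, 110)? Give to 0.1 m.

161.0 m

With h = a·x + b·y + c and BH-01 as origin, the differences give:
  160·a + 30·b = +4.88
  45·a + (-10)·b = +1.28
Eliminate b (×(-10) and ×30, subtract): -2950·a = -87.200 → a = ∂h/∂x = +0.02956
Back-substitute: b = ∂h/∂y = +0.005017.
h(55, 110) = 159.42 + (+0.02956)·(50) + (+0.005017)·(15) = 159.42 +1.478 +0.075 = 160.973 m.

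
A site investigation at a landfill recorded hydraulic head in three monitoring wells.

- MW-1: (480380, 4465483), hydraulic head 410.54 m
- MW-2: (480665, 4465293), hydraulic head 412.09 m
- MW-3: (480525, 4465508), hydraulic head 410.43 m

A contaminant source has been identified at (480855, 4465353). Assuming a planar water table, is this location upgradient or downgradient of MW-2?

Taking MW-1 as reference: MW-2−MW-1 = (285, -190, +1.55); MW-3−MW-1 = (145, 25, -0.11).
Solve a·Δx + b·Δy = Δh: det = 285·25 − 145·(-190) = 34675.
∂h/∂x = [(+1.55)·25 − (-0.11)·(-190)] / 34675 = +0.0005148
∂h/∂y = [285·(-0.11) − 145·(+1.55)] / 34675 = -0.007386
Head at (480855, 4465353) = 410.54 + (+0.0005148)·(475) + (-0.007386)·(-130) = 411.74 m.
That is lower than the 412.09 m at MW-2, so the point is downgradient.

downgradient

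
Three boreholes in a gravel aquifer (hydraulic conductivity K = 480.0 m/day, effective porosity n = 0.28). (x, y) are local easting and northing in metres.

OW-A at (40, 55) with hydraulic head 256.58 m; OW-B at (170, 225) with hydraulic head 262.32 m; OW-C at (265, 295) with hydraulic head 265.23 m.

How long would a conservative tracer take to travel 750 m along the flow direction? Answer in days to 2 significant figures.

16 days

Differences from OW-A: to OW-B (Δx, Δy, Δh) = (130, 170, +5.74); to OW-C = (225, 240, +8.65).
Solve a·Δx + b·Δy = Δh: det = 130·240 − 225·170 = -7050.
∂h/∂x = [(+5.74)·240 − (+8.65)·170] / -7050 = +0.01318
∂h/∂y = [130·(+8.65) − 225·(+5.74)] / -7050 = +0.02369
|∇h| = √(0.01318² + 0.02369²) = 0.02711
Seepage velocity v = K·i/n = 480.0 × 0.02711 / 0.28 = 46.47 m/day.
t = 750 / 46.47 = 16.14 days.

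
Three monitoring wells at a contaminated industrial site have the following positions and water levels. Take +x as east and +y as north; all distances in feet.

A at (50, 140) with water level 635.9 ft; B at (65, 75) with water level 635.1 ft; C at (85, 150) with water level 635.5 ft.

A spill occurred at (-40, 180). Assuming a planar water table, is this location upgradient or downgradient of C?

Taking A as reference: B−A = (15, -65, -0.8); C−A = (35, 10, -0.4).
Solve a·Δx + b·Δy = Δh: det = 15·10 − 35·(-65) = 2425.
∂h/∂x = [(-0.8)·10 − (-0.4)·(-65)] / 2425 = -0.01402
∂h/∂y = [15·(-0.4) − 35·(-0.8)] / 2425 = +0.009072
Head at (-40, 180) = 635.9 + (-0.01402)·(-90) + (+0.009072)·(40) = 637.52 ft.
That is higher than the 635.5 ft at C, so the point is upgradient.

upgradient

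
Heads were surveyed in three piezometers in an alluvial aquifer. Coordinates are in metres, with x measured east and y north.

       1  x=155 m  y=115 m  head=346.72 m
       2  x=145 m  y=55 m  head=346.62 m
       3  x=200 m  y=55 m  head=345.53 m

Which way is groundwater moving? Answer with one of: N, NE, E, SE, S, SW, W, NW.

E

Taking 1 as reference: 2−1 = (-10, -60, -0.10); 3−1 = (45, -60, -1.19).
Determinant of the coordinate differences = (-10)·(-60) − 45·(-60) = 3300.
∂h/∂x = [(-0.10)·(-60) − (-1.19)·(-60)] / 3300 = -0.01982
∂h/∂y = [(-10)·(-1.19) − 45·(-0.10)] / 3300 = +0.004970
Flow = −∇h = (+0.01982 east, -0.004970 north), which points east.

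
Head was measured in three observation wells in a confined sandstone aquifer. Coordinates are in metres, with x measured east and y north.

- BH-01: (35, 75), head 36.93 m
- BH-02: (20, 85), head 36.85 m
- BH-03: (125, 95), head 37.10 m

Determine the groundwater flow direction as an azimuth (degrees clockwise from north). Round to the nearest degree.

With h = a·x + b·y + c and BH-01 as origin, the differences give:
  (-15)·a + 10·b = -0.08
  90·a + 20·b = +0.17
Eliminate b (×20 and ×10, subtract): -1200·a = -3.300 → a = ∂h/∂x = +0.002750
Back-substitute: b = ∂h/∂y = -0.003875.
Flow direction (−∇h) has components (-0.002750 E, +0.003875 N).
Azimuth = atan2(E, N) = atan2(-0.002750, +0.003875) = 324.6° ≈ 325°.

325°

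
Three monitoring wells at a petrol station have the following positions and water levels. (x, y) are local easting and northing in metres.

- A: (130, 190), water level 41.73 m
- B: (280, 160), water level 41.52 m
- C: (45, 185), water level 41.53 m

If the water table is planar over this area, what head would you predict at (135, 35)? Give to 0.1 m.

39.5 m

With h = a·x + b·y + c and A as origin, the differences give:
  150·a + (-30)·b = -0.21
  (-85)·a + (-5)·b = -0.20
Eliminate b (×(-5) and ×(-30), subtract): -3300·a = -4.950 → a = ∂h/∂x = +0.001500
Back-substitute: b = ∂h/∂y = +0.01450.
h(135, 35) = 41.73 + (+0.001500)·(5) + (+0.01450)·(-155) = 41.73 +0.007 -2.247 = 39.490 m.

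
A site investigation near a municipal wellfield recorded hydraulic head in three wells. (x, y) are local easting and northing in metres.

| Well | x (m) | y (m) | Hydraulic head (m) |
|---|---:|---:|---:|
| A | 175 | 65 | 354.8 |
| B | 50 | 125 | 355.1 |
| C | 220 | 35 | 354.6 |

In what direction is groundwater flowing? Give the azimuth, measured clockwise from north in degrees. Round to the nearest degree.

195°

Differences from A: to B (Δx, Δy, Δh) = (-125, 60, +0.3); to C = (45, -30, -0.2).
Determinant of the coordinate differences = (-125)·(-30) − 45·60 = 1050.
∂h/∂x = [(+0.3)·(-30) − (-0.2)·60] / 1050 = +0.002857
∂h/∂y = [(-125)·(-0.2) − 45·(+0.3)] / 1050 = +0.01095
Flow direction (−∇h) has components (-0.002857 E, -0.01095 N).
Azimuth = atan2(E, N) = atan2(-0.002857, -0.01095) = 194.6° ≈ 195°.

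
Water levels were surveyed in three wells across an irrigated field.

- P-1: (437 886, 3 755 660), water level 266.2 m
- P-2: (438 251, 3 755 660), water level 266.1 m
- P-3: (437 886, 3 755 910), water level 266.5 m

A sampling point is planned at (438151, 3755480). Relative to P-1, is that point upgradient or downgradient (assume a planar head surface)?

downgradient

∂h/∂x = (266.1 − 266.2) / (438251 − 437886) = -0.0002740
∂h/∂y = (266.5 − 266.2) / (3755910 − 3755660) = +0.001200
Head at (438151, 3755480) = 266.2 + (-0.0002740)·(265) + (+0.001200)·(-180) = 265.91 m.
That is lower than the 266.2 m at P-1, so the point is downgradient.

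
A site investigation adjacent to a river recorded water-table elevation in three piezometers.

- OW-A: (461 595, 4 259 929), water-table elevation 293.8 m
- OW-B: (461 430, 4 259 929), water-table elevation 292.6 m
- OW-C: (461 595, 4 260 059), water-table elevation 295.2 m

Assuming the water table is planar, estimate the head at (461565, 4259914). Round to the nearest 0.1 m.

293.4 m

∂h/∂x = (292.6 − 293.8) / (461430 − 461595) = +0.007273
∂h/∂y = (295.2 − 293.8) / (4260059 − 4259929) = +0.01077
h(461565, 4259914) = 293.8 + (+0.007273)·(-30) + (+0.01077)·(-15) = 293.8 -0.218 -0.162 = 293.420 m.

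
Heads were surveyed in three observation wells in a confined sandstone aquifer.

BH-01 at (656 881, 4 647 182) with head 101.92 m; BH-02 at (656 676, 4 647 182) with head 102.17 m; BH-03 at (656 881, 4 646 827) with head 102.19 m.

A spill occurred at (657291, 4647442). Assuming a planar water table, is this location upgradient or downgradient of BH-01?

downgradient

∂h/∂x = (102.17 − 101.92) / (656676 − 656881) = -0.001220
∂h/∂y = (102.19 − 101.92) / (4646827 − 4647182) = -0.0007606
Head at (657291, 4647442) = 101.92 + (-0.001220)·(410) + (-0.0007606)·(260) = 101.22 m.
That is lower than the 101.92 m at BH-01, so the point is downgradient.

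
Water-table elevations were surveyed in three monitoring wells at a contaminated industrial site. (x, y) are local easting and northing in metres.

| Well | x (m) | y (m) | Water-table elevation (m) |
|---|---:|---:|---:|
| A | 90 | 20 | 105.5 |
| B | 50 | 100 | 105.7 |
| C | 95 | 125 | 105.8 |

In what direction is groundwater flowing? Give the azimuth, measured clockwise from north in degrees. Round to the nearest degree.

193°

Three-point gradient (reference A): Δ to B = (-40, 80, +0.2), Δ to C = (5, 105, +0.3).
∂h/∂x = +0.0006522, ∂h/∂y = +0.002826 (det = -4600).
Flow direction (−∇h) has components (-0.0006522 E, -0.002826 N).
Azimuth = atan2(E, N) = atan2(-0.0006522, -0.002826) = 193.0° ≈ 193°.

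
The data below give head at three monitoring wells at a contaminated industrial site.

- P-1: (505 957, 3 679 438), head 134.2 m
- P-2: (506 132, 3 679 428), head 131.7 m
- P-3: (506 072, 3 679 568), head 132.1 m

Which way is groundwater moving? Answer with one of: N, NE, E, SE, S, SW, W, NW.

Differences from P-1: to P-2 (Δx, Δy, Δh) = (175, -10, -2.5); to P-3 = (115, 130, -2.1).
Solve a·Δx + b·Δy = Δh: det = 175·130 − 115·(-10) = 23900.
∂h/∂x = [(-2.5)·130 − (-2.1)·(-10)] / 23900 = -0.01448
∂h/∂y = [175·(-2.1) − 115·(-2.5)] / 23900 = -0.003347
Flow = −∇h = (+0.01448 east, +0.003347 north), which points east.

E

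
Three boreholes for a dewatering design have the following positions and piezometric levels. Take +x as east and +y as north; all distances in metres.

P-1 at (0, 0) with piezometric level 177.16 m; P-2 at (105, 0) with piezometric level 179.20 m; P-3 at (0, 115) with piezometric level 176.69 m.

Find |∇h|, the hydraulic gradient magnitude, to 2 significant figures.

0.020

∂h/∂x = (179.20 − 177.16) / (105 − 0) = +0.01943
∂h/∂y = (176.69 − 177.16) / (115 − 0) = -0.004087
|∇h| = √(0.01943² + -0.004087²) = 0.01986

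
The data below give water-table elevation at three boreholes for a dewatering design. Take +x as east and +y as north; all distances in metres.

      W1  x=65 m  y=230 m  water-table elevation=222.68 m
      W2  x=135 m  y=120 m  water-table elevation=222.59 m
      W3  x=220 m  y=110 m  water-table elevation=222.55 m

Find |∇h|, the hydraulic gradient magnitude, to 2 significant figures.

Differences from W1: to W2 (Δx, Δy, Δh) = (70, -110, -0.09); to W3 = (155, -120, -0.13).
Solve a·Δx + b·Δy = Δh: det = 70·(-120) − 155·(-110) = 8650.
∂h/∂x = [(-0.09)·(-120) − (-0.13)·(-110)] / 8650 = -0.0004046
∂h/∂y = [70·(-0.13) − 155·(-0.09)] / 8650 = +0.0005607
|∇h| = √(-0.0004046² + 0.0005607²) = 0.0006914

0.00069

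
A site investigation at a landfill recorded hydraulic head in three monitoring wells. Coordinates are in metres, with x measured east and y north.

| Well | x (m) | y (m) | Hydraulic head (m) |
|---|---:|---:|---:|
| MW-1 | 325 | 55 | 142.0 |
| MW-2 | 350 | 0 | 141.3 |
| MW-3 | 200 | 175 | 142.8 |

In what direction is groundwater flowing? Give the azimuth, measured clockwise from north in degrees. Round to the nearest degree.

With h = a·x + b·y + c and MW-1 as origin, the differences give:
  25·a + (-55)·b = -0.7
  (-125)·a + 120·b = +0.8
Eliminate b (×120 and ×(-55), subtract): -3875·a = -40.00 → a = ∂h/∂x = +0.01032
Back-substitute: b = ∂h/∂y = +0.01742.
Flow direction (−∇h) has components (-0.01032 E, -0.01742 N).
Azimuth = atan2(E, N) = atan2(-0.01032, -0.01742) = 210.7° ≈ 211°.

211°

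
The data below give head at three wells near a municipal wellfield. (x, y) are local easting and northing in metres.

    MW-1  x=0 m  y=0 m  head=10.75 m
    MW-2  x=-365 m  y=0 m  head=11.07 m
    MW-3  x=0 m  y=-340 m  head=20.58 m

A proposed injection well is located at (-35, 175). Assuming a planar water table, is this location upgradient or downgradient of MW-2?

downgradient

∂h/∂x = (11.07 − 10.75) / (-365 − 0) = -0.0008767
∂h/∂y = (20.58 − 10.75) / (-340 − 0) = -0.02891
Head at (-35, 175) = 10.75 + (-0.0008767)·(-35) + (-0.02891)·(175) = 5.72 m.
That is lower than the 11.07 m at MW-2, so the point is downgradient.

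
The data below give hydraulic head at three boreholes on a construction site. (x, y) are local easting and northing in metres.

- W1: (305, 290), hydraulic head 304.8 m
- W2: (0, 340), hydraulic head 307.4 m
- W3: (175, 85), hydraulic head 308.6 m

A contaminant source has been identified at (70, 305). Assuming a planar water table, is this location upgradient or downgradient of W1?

upgradient

With h = a·x + b·y + c and W1 as origin, the differences give:
  (-305)·a + 50·b = +2.6
  (-130)·a + (-205)·b = +3.8
Eliminate b (×(-205) and ×50, subtract): 69025·a = -723.00 → a = ∂h/∂x = -0.01047
Back-substitute: b = ∂h/∂y = -0.01189.
Head at (70, 305) = 304.8 + (-0.01047)·(-235) + (-0.01189)·(15) = 307.08 m.
That is higher than the 304.8 m at W1, so the point is upgradient.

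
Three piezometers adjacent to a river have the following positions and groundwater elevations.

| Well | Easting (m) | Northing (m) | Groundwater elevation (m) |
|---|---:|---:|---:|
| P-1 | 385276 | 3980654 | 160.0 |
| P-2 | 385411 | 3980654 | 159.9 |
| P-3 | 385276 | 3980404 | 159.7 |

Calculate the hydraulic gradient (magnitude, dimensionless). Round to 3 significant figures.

0.00141

∂h/∂x = (159.9 − 160.0) / (385411 − 385276) = -0.0007407
∂h/∂y = (159.7 − 160.0) / (3980404 − 3980654) = +0.001200
|∇h| = √(-0.0007407² + 0.001200²) = 0.00141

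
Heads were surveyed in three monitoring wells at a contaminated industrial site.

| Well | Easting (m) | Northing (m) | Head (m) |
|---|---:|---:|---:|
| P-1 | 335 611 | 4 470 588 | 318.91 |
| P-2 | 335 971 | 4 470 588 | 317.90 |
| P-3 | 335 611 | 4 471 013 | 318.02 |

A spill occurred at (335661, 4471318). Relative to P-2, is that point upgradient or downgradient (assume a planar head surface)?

∂h/∂x = (317.90 − 318.91) / (335971 − 335611) = -0.002806
∂h/∂y = (318.02 − 318.91) / (4471013 − 4470588) = -0.002094
Head at (335661, 4471318) = 318.91 + (-0.002806)·(50) + (-0.002094)·(730) = 317.24 m.
That is lower than the 317.90 m at P-2, so the point is downgradient.

downgradient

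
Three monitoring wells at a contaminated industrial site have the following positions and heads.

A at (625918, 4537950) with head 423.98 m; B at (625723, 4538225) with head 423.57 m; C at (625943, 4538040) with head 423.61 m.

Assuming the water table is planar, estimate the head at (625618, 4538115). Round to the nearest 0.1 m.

With h = a·x + b·y + c and A as origin, the differences give:
  (-195)·a + 275·b = -0.41
  25·a + 90·b = -0.37
Eliminate b (×90 and ×275, subtract): -24425·a = 64.850 → a = ∂h/∂x = -0.002655
Back-substitute: b = ∂h/∂y = -0.003374.
h(625618, 4538115) = 423.98 + (-0.002655)·(-300) + (-0.003374)·(165) = 423.98 +0.797 -0.557 = 424.220 m.

424.2 m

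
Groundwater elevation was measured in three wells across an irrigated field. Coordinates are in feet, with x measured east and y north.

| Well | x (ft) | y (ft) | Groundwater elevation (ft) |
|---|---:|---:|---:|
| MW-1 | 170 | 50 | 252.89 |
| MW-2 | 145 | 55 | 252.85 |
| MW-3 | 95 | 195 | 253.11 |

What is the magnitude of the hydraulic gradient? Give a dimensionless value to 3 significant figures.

With h = a·x + b·y + c and MW-1 as origin, the differences give:
  (-25)·a + 5·b = -0.04
  (-75)·a + 145·b = +0.22
Eliminate b (×145 and ×5, subtract): -3250·a = -6.900 → a = ∂h/∂x = +0.002123
Back-substitute: b = ∂h/∂y = +0.002615.
|∇h| = √(0.002123² + 0.002615²) = 0.003368

0.00337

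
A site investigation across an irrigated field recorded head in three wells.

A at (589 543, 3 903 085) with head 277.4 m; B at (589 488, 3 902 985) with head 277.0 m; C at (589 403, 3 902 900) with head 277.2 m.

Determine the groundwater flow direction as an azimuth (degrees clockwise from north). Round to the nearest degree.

Differences from A: to B (Δx, Δy, Δh) = (-55, -100, -0.4); to C = (-140, -185, -0.2).
Solve a·Δx + b·Δy = Δh: det = (-55)·(-185) − (-140)·(-100) = -3825.
∂h/∂x = [(-0.4)·(-185) − (-0.2)·(-100)] / -3825 = -0.01412
∂h/∂y = [(-55)·(-0.2) − (-140)·(-0.4)] / -3825 = +0.01176
Flow direction (−∇h) has components (+0.01412 E, -0.01176 N).
Azimuth = atan2(E, N) = atan2(+0.01412, -0.01176) = 129.8° ≈ 130°.

130°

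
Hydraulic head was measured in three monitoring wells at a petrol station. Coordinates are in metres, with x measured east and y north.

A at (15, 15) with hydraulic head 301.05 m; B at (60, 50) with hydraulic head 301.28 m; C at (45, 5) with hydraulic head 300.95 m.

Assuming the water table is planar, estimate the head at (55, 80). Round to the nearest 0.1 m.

301.5 m

With h = a·x + b·y + c and A as origin, the differences give:
  45·a + 35·b = +0.23
  30·a + (-10)·b = -0.10
Eliminate b (×(-10) and ×35, subtract): -1500·a = 1.200 → a = ∂h/∂x = -0.0008000
Back-substitute: b = ∂h/∂y = +0.007600.
h(55, 80) = 301.05 + (-0.0008000)·(40) + (+0.007600)·(65) = 301.05 -0.032 +0.494 = 301.512 m.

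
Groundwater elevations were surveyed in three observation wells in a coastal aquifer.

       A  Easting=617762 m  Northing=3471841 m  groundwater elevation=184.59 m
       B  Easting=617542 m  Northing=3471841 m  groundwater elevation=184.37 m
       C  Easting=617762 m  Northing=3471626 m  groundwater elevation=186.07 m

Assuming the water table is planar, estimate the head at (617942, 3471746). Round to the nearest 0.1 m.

∂h/∂x = (184.37 − 184.59) / (617542 − 617762) = +0.0010000
∂h/∂y = (186.07 − 184.59) / (3471626 − 3471841) = -0.006884
h(617942, 3471746) = 184.59 + (+0.0010000)·(180) + (-0.006884)·(-95) = 184.59 +0.180 +0.654 = 185.424 m.

185.4 m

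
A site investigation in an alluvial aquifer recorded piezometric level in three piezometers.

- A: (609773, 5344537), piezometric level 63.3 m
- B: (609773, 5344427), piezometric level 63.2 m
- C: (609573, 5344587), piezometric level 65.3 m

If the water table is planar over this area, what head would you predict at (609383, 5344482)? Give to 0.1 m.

67.1 m

With h = a·x + b·y + c and A as origin, the differences give:
  0·a + (-110)·b = -0.1
  (-200)·a + 50·b = +2.0
Eliminate b (×50 and ×(-110), subtract): -22000·a = 215.00 → a = ∂h/∂x = -0.009773
Back-substitute: b = ∂h/∂y = +0.0009091.
h(609383, 5344482) = 63.3 + (-0.009773)·(-390) + (+0.0009091)·(-55) = 63.3 +3.811 -0.050 = 67.061 m.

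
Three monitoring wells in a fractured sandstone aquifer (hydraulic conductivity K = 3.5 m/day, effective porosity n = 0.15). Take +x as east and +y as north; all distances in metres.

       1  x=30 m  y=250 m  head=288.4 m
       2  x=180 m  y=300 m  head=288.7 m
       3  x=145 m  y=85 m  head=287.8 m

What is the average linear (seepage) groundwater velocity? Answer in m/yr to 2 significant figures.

35 m/yr

Taking 1 as reference: 2−1 = (150, 50, +0.3); 3−1 = (115, -165, -0.6).
Solve a·Δx + b·Δy = Δh: det = 150·(-165) − 115·50 = -30500.
∂h/∂x = [(+0.3)·(-165) − (-0.6)·50] / -30500 = +0.0006393
∂h/∂y = [150·(-0.6) − 115·(+0.3)] / -30500 = +0.004082
|∇h| = √(0.0006393² + 0.004082²) = 0.004132
Seepage velocity v = K·i/n = 3.5 × 0.004132 / 0.15 = 0.09641 m/day = 35.21 m/yr.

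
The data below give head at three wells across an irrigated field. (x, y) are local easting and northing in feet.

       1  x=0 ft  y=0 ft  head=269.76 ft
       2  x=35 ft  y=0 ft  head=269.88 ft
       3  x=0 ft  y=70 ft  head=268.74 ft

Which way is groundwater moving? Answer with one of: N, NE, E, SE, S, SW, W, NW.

N

∂h/∂x = (269.88 − 269.76) / (35 − 0) = +0.003429
∂h/∂y = (268.74 − 269.76) / (70 − 0) = -0.01457
Flow = −∇h = (-0.003429 east, +0.01457 north), which points north.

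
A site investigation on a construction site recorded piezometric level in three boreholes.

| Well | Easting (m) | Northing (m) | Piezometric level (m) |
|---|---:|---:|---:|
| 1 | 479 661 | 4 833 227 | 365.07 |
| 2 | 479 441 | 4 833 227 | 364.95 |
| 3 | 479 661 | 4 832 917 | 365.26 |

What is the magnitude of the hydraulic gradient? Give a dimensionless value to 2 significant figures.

∂h/∂x = (364.95 − 365.07) / (479441 − 479661) = +0.0005455
∂h/∂y = (365.26 − 365.07) / (4832917 − 4833227) = -0.0006129
|∇h| = √(0.0005455² + -0.0006129²) = 0.0008205

0.00082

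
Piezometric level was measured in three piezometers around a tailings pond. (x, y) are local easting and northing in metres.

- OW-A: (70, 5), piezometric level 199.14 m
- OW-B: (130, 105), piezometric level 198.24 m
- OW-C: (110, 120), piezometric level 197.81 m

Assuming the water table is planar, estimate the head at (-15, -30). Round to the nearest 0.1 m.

Differences from OW-A: to OW-B (Δx, Δy, Δh) = (60, 100, -0.90); to OW-C = (40, 115, -1.33).
Determinant of the coordinate differences = 60·115 − 40·100 = 2900.
∂h/∂x = [(-0.90)·115 − (-1.33)·100] / 2900 = +0.01017
∂h/∂y = [60·(-1.33) − 40·(-0.90)] / 2900 = -0.01510
h(-15, -30) = 199.14 + (+0.01017)·(-85) + (-0.01510)·(-35) = 199.14 -0.865 +0.529 = 198.804 m.

198.8 m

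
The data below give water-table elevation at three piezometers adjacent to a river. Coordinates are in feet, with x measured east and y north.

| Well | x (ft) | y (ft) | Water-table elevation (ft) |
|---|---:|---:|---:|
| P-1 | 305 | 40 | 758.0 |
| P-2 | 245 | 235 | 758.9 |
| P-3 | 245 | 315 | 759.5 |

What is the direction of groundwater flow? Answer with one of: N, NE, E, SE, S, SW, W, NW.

Differences from P-1: to P-2 (Δx, Δy, Δh) = (-60, 195, +0.9); to P-3 = (-60, 275, +1.5).
Solve a·Δx + b·Δy = Δh: det = (-60)·275 − (-60)·195 = -4800.
∂h/∂x = [(+0.9)·275 − (+1.5)·195] / -4800 = +0.009375
∂h/∂y = [(-60)·(+1.5) − (-60)·(+0.9)] / -4800 = +0.007500
Flow = −∇h = (-0.009375 east, -0.007500 north), which points southwest.

SW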